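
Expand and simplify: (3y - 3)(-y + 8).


Distribute each term of the first polynomial:
  (3y)(-y + 8) = -3y^2 + 24y
  (-3)(-y + 8) = 3y - 24
Sum: -3y^2 + 27y - 24


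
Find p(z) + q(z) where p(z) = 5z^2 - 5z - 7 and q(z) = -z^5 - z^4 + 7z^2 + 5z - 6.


Align terms by degree and add:
  5z^2 - 5z - 7
  -z^5 - z^4 + 7z^2 + 5z - 6
= -z^5 - z^4 + 12z^2 - 13


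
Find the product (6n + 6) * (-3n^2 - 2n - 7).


Distribute each term of the first polynomial:
  (6n)(-3n^2 - 2n - 7) = -18n^3 - 12n^2 - 42n
  (6)(-3n^2 - 2n - 7) = -18n^2 - 12n - 42
Sum: -18n^3 - 30n^2 - 54n - 42


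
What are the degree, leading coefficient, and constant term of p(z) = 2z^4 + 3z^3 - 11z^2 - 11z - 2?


Highest power of z is 4, with coefficient 2. Constant term is -2.
Degree = 4, leading coefficient = 2, constant term = -2


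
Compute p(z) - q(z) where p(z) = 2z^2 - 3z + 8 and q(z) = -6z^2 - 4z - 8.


Distribute the minus sign:
  (2z^2 - 3z + 8)
- (-6z^2 - 4z - 8)
Negate second polynomial: 6z^2 + 4z + 8
Add: 8z^2 + z + 16


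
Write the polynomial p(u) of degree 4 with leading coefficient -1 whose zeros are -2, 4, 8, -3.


p(u) = -(u + 2)(u - 4)(u - 8)(u + 3)
Expand: -u^4 + 7u^3 + 22u^2 - 88u - 192


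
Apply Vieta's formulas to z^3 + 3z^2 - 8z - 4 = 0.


Monic cubic z^3+bz^2+cz+d=0: sum=-b, pairwise sum=c, product=-d.
b=3, c=-8, d=-4
r1+r2+r3 = -3
r1r2+r1r3+r2r3 = -8
r1r2r3 = 4


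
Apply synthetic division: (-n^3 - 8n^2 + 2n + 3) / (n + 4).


Synthetic division with c = -4. Coefficients: -1, -8, 2, 3
Bring down -1.
  -1 * -4 = 4; 4 - 8 = -4
  -4 * -4 = 16; 16 + 2 = 18
  18 * -4 = -72; -72 + 3 = -69
Quotient: -n^2 - 4n + 18, Remainder: -69


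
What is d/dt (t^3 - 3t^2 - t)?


Apply the power rule term by term:
  d/dt(t^3) = 3t^2
  d/dt(-3t^2) = -6t
  d/dt(-t) = -1
p'(t) = 3t^2 - 6t - 1


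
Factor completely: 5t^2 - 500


Roots satisfy r1 + r2 = -b/a = 0 and r1*r2 = c/a = -100.
So r1 = -10, r2 = 10.
5t^2 - 500 = 5(t - r1)(t - r2) = 5(t + 10)(t - 10)


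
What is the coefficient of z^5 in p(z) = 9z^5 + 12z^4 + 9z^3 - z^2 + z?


Read off the coefficient of z^5: 9


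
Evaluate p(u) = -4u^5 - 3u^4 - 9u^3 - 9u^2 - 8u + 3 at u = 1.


Using direct substitution:
  -4 * (1)^5 = -4
  -3 * (1)^4 = -3
  -9 * (1)^3 = -9
  -9 * (1)^2 = -9
  -8 * (1)^1 = -8
  constant: 3
Sum = -4 - 3 - 9 - 9 - 8 + 3 = -30


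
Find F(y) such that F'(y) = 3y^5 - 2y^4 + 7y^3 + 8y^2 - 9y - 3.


Reverse power rule on each term:
  ∫ 3y^5 dy = (1/2)y^6
  ∫ -2y^4 dy = -(2/5)y^5
  ∫ 7y^3 dy = (7/4)y^4
  ∫ 8y^2 dy = (8/3)y^3
  ∫ -9y dy = -(9/2)y^2
  ∫ -3 dy = -3y
F(y) = (1/2)y^6 - (2/5)y^5 + (7/4)y^4 + (8/3)y^3 - (9/2)y^2 - 3y + C


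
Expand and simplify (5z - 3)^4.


Expand (5z - 3)^4 by repeated multiplication:
  (5z - 3)^2 = 25z^2 - 30z + 9
  (5z - 3)^3 = 125z^3 - 225z^2 + 135z - 27
= 625z^4 - 1500z^3 + 1350z^2 - 540z + 81


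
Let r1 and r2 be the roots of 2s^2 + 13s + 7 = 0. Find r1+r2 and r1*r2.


For as^2+bs+c=0: sum = -b/a, product = c/a.
a=2, b=13, c=7
Sum = -(13)/2 = -13/2
Product = (7)/2 = 7/2


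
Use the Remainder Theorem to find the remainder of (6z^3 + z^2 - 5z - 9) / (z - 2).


By the Remainder Theorem, the remainder equals p(2):
  6*(2)^3 = 48
  1*(2)^2 = 4
  -5*(2)^1 = -10
  constant: -9
Sum: 48 + 4 - 10 - 9 = 33


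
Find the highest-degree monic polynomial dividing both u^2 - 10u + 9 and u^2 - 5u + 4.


Factor each:
  u^2 - 10u + 9 = (u - 1)(u - 9)
  u^2 - 5u + 4 = (u - 1)(u - 4)
Common monic factor: u - 1


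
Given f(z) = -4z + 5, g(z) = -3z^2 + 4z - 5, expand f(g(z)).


Substitute g(z) into f:
f(g(z)) = -4*(-3z^2 + 4z - 5) + 5
Expand and combine: 12z^2 - 16z + 25


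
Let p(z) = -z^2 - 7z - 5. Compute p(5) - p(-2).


p(5) = -65
p(-2) = 5
p(5) - p(-2) = -65 - 5 = -70


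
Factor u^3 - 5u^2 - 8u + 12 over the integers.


Try integer roots (divisors of 12). u=1: p(1)=0.
Divide out (u - 1): quotient is u^2 - 4u - 12.
Factor the quadratic: (u + 2)(u - 6)
Result: (u - 1)(u + 2)(u - 6)


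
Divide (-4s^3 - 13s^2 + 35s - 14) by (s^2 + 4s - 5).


(-4s^3 - 13s^2 + 35s - 14) / (s^2 + 4s - 5)
Step 1: -4s * (s^2 + 4s - 5) = -4s^3 - 16s^2 + 20s; subtract.
Step 2: 3 * (s^2 + 4s - 5) = 3s^2 + 12s - 15; subtract.
Quotient: -4s + 3, Remainder: 3s + 1


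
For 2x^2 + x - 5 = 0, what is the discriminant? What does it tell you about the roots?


D = b^2 - 4ac = (1)^2 - 4(2)(-5) = 1 + 40 = 41
Since D > 0: two distinct irrational roots


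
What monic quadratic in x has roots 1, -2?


p(x) = (x - 1)(x + 2)
Expand: x^2 + x - 2


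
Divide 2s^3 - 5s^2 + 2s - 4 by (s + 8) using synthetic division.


Synthetic division with c = -8. Coefficients: 2, -5, 2, -4
Bring down 2.
  2 * -8 = -16; -16 - 5 = -21
  -21 * -8 = 168; 168 + 2 = 170
  170 * -8 = -1360; -1360 - 4 = -1364
Quotient: 2s^2 - 21s + 170, Remainder: -1364


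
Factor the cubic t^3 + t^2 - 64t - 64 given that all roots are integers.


Try integer roots (divisors of -64). t=-1: p(-1)=0.
Divide out (t + 1): quotient is t^2 - 64.
Factor the quadratic: (t - 8)(t + 8)
Result: (t + 1)(t - 8)(t + 8)


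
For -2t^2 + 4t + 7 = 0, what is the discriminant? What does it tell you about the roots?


D = b^2 - 4ac = (4)^2 - 4(-2)(7) = 16 + 56 = 72
Since D > 0: two distinct irrational roots


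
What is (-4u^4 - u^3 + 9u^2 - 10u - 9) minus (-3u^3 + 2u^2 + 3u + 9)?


Distribute the minus sign:
  (-4u^4 - u^3 + 9u^2 - 10u - 9)
- (-3u^3 + 2u^2 + 3u + 9)
Negate second polynomial: 3u^3 - 2u^2 - 3u - 9
Add: -4u^4 + 2u^3 + 7u^2 - 13u - 18


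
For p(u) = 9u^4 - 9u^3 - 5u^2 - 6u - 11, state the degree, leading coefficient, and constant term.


Highest power of u is 4, with coefficient 9. Constant term is -11.
Degree = 4, leading coefficient = 9, constant term = -11


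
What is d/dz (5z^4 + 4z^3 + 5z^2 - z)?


Apply the power rule term by term:
  d/dz(5z^4) = 20z^3
  d/dz(4z^3) = 12z^2
  d/dz(5z^2) = 10z
  d/dz(-z) = -1
p'(z) = 20z^3 + 12z^2 + 10z - 1


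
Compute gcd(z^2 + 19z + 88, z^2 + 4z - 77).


Factor each:
  z^2 + 19z + 88 = (z + 11)(z + 8)
  z^2 + 4z - 77 = (z + 11)(z - 7)
Common monic factor: z + 11


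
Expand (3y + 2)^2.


Expand (3y + 2)^2 by repeated multiplication:
= 9y^2 + 12y + 4


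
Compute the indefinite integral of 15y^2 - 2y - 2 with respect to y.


Reverse power rule on each term:
  ∫ 15y^2 dy = 5y^3
  ∫ -2y dy = -y^2
  ∫ -2 dy = -2y
F(y) = 5y^3 - y^2 - 2y + C


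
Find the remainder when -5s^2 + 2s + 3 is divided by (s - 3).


By the Remainder Theorem, the remainder equals p(3):
  -5*(3)^2 = -45
  2*(3)^1 = 6
  constant: 3
Sum: -45 + 6 + 3 = -36


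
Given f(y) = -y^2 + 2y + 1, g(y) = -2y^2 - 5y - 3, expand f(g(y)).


Substitute g(y) into f:
f(g(y)) = -1*(-2y^2 - 5y - 3)^2 + 2*(-2y^2 - 5y - 3) + 1
(-2y^2 - 5y - 3)^2 = 4y^4 + 20y^3 + 37y^2 + 30y + 9
Expand and combine: -4y^4 - 20y^3 - 41y^2 - 40y - 14


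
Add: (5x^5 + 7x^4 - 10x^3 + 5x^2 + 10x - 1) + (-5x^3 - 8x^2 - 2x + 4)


Align terms by degree and add:
  5x^5 + 7x^4 - 10x^3 + 5x^2 + 10x - 1
  -5x^3 - 8x^2 - 2x + 4
= 5x^5 + 7x^4 - 15x^3 - 3x^2 + 8x + 3


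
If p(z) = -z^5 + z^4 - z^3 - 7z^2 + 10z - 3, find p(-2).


Using direct substitution:
  -1 * (-2)^5 = 32
  1 * (-2)^4 = 16
  -1 * (-2)^3 = 8
  -7 * (-2)^2 = -28
  10 * (-2)^1 = -20
  constant: -3
Sum = 32 + 16 + 8 - 28 - 20 - 3 = 5


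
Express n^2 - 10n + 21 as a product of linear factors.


Roots satisfy r1 + r2 = -b/a = 10 and r1*r2 = c/a = 21.
So r1 = 7, r2 = 3.
n^2 - 10n + 21 = (n - r1)(n - r2) = (n - 7)(n - 3)


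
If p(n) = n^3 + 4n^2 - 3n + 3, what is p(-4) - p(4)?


p(-4) = 15
p(4) = 119
p(-4) - p(4) = 15 - 119 = -104


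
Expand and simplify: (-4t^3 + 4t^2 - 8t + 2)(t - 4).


Distribute each term of the first polynomial:
  (-4t^3)(t - 4) = -4t^4 + 16t^3
  (4t^2)(t - 4) = 4t^3 - 16t^2
  (-8t)(t - 4) = -8t^2 + 32t
  (2)(t - 4) = 2t - 8
Sum: -4t^4 + 20t^3 - 24t^2 + 34t - 8


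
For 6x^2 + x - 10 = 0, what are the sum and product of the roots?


For ax^2+bx+c=0: sum = -b/a, product = c/a.
a=6, b=1, c=-10
Sum = -(1)/6 = -1/6
Product = (-10)/6 = -5/3


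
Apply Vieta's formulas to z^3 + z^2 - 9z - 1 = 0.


Monic cubic z^3+bz^2+cz+d=0: sum=-b, pairwise sum=c, product=-d.
b=1, c=-9, d=-1
r1+r2+r3 = -1
r1r2+r1r3+r2r3 = -9
r1r2r3 = 1


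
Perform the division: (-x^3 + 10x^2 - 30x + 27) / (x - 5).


(-x^3 + 10x^2 - 30x + 27) / (x - 5)
Step 1: -x^2 * (x - 5) = -x^3 + 5x^2; subtract.
Step 2: 5x * (x - 5) = 5x^2 - 25x; subtract.
Step 3: -5 * (x - 5) = -5x + 25; subtract.
Quotient: -x^2 + 5x - 5, Remainder: 2


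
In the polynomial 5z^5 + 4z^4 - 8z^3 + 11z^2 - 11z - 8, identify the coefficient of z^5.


Read off the coefficient of z^5: 5


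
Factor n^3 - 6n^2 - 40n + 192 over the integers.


Try integer roots (divisors of 192). n=-6: p(-6)=0.
Divide out (n + 6): quotient is n^2 - 12n + 32.
Factor the quadratic: (n - 8)(n - 4)
Result: (n + 6)(n - 8)(n - 4)


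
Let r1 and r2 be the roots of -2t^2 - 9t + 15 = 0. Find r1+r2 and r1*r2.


For at^2+bt+c=0: sum = -b/a, product = c/a.
a=-2, b=-9, c=15
Sum = -(-9)/-2 = -9/2
Product = (15)/-2 = -15/2


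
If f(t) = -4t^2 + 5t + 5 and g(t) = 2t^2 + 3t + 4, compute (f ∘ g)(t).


Substitute g(t) into f:
f(g(t)) = -4*(2t^2 + 3t + 4)^2 + 5*(2t^2 + 3t + 4) + 5
(2t^2 + 3t + 4)^2 = 4t^4 + 12t^3 + 25t^2 + 24t + 16
Expand and combine: -16t^4 - 48t^3 - 90t^2 - 81t - 39


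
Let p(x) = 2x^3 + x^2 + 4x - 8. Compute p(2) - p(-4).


p(2) = 20
p(-4) = -136
p(2) - p(-4) = 20 + 136 = 156


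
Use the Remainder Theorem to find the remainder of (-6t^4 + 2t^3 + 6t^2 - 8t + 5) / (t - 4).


By the Remainder Theorem, the remainder equals p(4):
  -6*(4)^4 = -1536
  2*(4)^3 = 128
  6*(4)^2 = 96
  -8*(4)^1 = -32
  constant: 5
Sum: -1536 + 128 + 96 - 32 + 5 = -1339


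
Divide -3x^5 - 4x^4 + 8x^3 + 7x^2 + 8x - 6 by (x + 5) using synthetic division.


Synthetic division with c = -5. Coefficients: -3, -4, 8, 7, 8, -6
Bring down -3.
  -3 * -5 = 15; 15 - 4 = 11
  11 * -5 = -55; -55 + 8 = -47
  -47 * -5 = 235; 235 + 7 = 242
  242 * -5 = -1210; -1210 + 8 = -1202
  -1202 * -5 = 6010; 6010 - 6 = 6004
Quotient: -3x^4 + 11x^3 - 47x^2 + 242x - 1202, Remainder: 6004


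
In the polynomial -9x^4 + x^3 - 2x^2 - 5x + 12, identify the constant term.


Read off the constant term: 12


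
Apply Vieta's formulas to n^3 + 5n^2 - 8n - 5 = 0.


Monic cubic n^3+bn^2+cn+d=0: sum=-b, pairwise sum=c, product=-d.
b=5, c=-8, d=-5
r1+r2+r3 = -5
r1r2+r1r3+r2r3 = -8
r1r2r3 = 5


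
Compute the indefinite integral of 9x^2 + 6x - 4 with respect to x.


Reverse power rule on each term:
  ∫ 9x^2 dx = 3x^3
  ∫ 6x dx = 3x^2
  ∫ -4 dx = -4x
F(x) = 3x^3 + 3x^2 - 4x + C


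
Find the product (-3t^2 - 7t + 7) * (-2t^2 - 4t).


Distribute each term of the first polynomial:
  (-3t^2)(-2t^2 - 4t) = 6t^4 + 12t^3
  (-7t)(-2t^2 - 4t) = 14t^3 + 28t^2
  (7)(-2t^2 - 4t) = -14t^2 - 28t
Sum: 6t^4 + 26t^3 + 14t^2 - 28t


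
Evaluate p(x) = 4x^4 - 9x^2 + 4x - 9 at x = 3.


Using direct substitution:
  4 * (3)^4 = 324
  0 * (3)^3 = 0
  -9 * (3)^2 = -81
  4 * (3)^1 = 12
  constant: -9
Sum = 324 + 0 - 81 + 12 - 9 = 246


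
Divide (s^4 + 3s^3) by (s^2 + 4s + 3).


(s^4 + 3s^3) / (s^2 + 4s + 3)
Step 1: s^2 * (s^2 + 4s + 3) = s^4 + 4s^3 + 3s^2; subtract.
Step 2: -s * (s^2 + 4s + 3) = -s^3 - 4s^2 - 3s; subtract.
Step 3: 1 * (s^2 + 4s + 3) = s^2 + 4s + 3; subtract.
Quotient: s^2 - s + 1, Remainder: -s - 3


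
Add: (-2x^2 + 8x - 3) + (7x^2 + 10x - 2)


Align terms by degree and add:
  -2x^2 + 8x - 3
+ 7x^2 + 10x - 2
= 5x^2 + 18x - 5


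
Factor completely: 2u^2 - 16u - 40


Roots satisfy r1 + r2 = -b/a = 8 and r1*r2 = c/a = -20.
So r1 = 10, r2 = -2.
2u^2 - 16u - 40 = 2(u - r1)(u - r2) = 2(u - 10)(u + 2)


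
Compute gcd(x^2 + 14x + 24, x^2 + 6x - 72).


Factor each:
  x^2 + 14x + 24 = (x + 12)(x + 2)
  x^2 + 6x - 72 = (x + 12)(x - 6)
Common monic factor: x + 12


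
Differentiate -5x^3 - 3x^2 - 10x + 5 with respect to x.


Apply the power rule term by term:
  d/dx(-5x^3) = -15x^2
  d/dx(-3x^2) = -6x
  d/dx(-10x) = -10
  d/dx(5) = 0
p'(x) = -15x^2 - 6x - 10


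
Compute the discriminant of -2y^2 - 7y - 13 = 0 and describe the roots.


D = b^2 - 4ac = (-7)^2 - 4(-2)(-13) = 49 - 104 = -55
Since D < 0: two complex conjugate roots (no real roots)


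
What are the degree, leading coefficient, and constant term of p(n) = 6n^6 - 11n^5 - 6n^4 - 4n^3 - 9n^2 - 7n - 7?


Highest power of n is 6, with coefficient 6. Constant term is -7.
Degree = 6, leading coefficient = 6, constant term = -7


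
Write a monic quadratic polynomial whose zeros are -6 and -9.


p(u) = (u + 6)(u + 9)
Expand: u^2 + 15u + 54


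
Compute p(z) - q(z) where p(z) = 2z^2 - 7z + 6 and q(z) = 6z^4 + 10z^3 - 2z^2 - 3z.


Distribute the minus sign:
  (2z^2 - 7z + 6)
- (6z^4 + 10z^3 - 2z^2 - 3z)
Negate second polynomial: -6z^4 - 10z^3 + 2z^2 + 3z
Add: -6z^4 - 10z^3 + 4z^2 - 4z + 6


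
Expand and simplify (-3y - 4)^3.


Expand (-3y - 4)^3 by repeated multiplication:
  (-3y - 4)^2 = 9y^2 + 24y + 16
= -27y^3 - 108y^2 - 144y - 64


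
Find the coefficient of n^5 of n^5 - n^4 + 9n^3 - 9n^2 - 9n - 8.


Read off the coefficient of n^5: 1


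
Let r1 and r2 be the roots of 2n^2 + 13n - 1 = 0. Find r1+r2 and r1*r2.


For an^2+bn+c=0: sum = -b/a, product = c/a.
a=2, b=13, c=-1
Sum = -(13)/2 = -13/2
Product = (-1)/2 = -1/2


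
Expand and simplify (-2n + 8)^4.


Expand (-2n + 8)^4 by repeated multiplication:
  (-2n + 8)^2 = 4n^2 - 32n + 64
  (-2n + 8)^3 = -8n^3 + 96n^2 - 384n + 512
= 16n^4 - 256n^3 + 1536n^2 - 4096n + 4096


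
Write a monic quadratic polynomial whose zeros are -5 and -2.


p(n) = (n + 5)(n + 2)
Expand: n^2 + 7n + 10


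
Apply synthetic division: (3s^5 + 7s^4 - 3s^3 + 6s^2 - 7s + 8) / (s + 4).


Synthetic division with c = -4. Coefficients: 3, 7, -3, 6, -7, 8
Bring down 3.
  3 * -4 = -12; -12 + 7 = -5
  -5 * -4 = 20; 20 - 3 = 17
  17 * -4 = -68; -68 + 6 = -62
  -62 * -4 = 248; 248 - 7 = 241
  241 * -4 = -964; -964 + 8 = -956
Quotient: 3s^4 - 5s^3 + 17s^2 - 62s + 241, Remainder: -956


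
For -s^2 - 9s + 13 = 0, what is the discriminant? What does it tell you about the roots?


D = b^2 - 4ac = (-9)^2 - 4(-1)(13) = 81 + 52 = 133
Since D > 0: two distinct irrational roots


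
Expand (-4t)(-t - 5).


Distribute each term of the first polynomial:
  (-4t)(-t - 5) = 4t^2 + 20t
Sum: 4t^2 + 20t


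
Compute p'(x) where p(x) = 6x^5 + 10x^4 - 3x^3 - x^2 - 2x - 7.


Apply the power rule term by term:
  d/dx(6x^5) = 30x^4
  d/dx(10x^4) = 40x^3
  d/dx(-3x^3) = -9x^2
  d/dx(-x^2) = -2x
  d/dx(-2x) = -2
  d/dx(-7) = 0
p'(x) = 30x^4 + 40x^3 - 9x^2 - 2x - 2


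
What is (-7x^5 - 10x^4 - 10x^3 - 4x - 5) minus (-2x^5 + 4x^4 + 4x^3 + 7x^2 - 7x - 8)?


Distribute the minus sign:
  (-7x^5 - 10x^4 - 10x^3 - 4x - 5)
- (-2x^5 + 4x^4 + 4x^3 + 7x^2 - 7x - 8)
Negate second polynomial: 2x^5 - 4x^4 - 4x^3 - 7x^2 + 7x + 8
Add: -5x^5 - 14x^4 - 14x^3 - 7x^2 + 3x + 3


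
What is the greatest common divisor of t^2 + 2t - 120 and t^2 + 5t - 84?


Factor each:
  t^2 + 2t - 120 = (t + 12)(t - 10)
  t^2 + 5t - 84 = (t + 12)(t - 7)
Common monic factor: t + 12


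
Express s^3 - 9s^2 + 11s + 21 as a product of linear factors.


Try integer roots (divisors of 21). s=-1: p(-1)=0.
Divide out (s + 1): quotient is s^2 - 10s + 21.
Factor the quadratic: (s - 7)(s - 3)
Result: (s + 1)(s - 7)(s - 3)


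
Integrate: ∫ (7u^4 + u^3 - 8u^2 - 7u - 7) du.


Reverse power rule on each term:
  ∫ 7u^4 du = (7/5)u^5
  ∫ u^3 du = (1/4)u^4
  ∫ -8u^2 du = -(8/3)u^3
  ∫ -7u du = -(7/2)u^2
  ∫ -7 du = -7u
F(u) = (7/5)u^5 + (1/4)u^4 - (8/3)u^3 - (7/2)u^2 - 7u + C


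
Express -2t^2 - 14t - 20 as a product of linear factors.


Roots satisfy r1 + r2 = -b/a = -7 and r1*r2 = c/a = 10.
So r1 = -2, r2 = -5.
-2t^2 - 14t - 20 = -2(t - r1)(t - r2) = -2(t + 2)(t + 5)


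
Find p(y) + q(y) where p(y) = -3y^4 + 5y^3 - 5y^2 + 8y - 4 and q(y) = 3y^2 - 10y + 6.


Align terms by degree and add:
  -3y^4 + 5y^3 - 5y^2 + 8y - 4
+ 3y^2 - 10y + 6
= -3y^4 + 5y^3 - 2y^2 - 2y + 2


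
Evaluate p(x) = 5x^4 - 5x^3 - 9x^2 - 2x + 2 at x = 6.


Using direct substitution:
  5 * (6)^4 = 6480
  -5 * (6)^3 = -1080
  -9 * (6)^2 = -324
  -2 * (6)^1 = -12
  constant: 2
Sum = 6480 - 1080 - 324 - 12 + 2 = 5066


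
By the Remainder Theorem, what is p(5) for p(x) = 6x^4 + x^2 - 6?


By the Remainder Theorem, the remainder equals p(5):
  6*(5)^4 = 3750
  0*(5)^3 = 0
  1*(5)^2 = 25
  0*(5)^1 = 0
  constant: -6
Sum: 3750 + 0 + 25 + 0 - 6 = 3769


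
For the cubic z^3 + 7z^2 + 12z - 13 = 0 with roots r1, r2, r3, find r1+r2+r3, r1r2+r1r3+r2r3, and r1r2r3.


Monic cubic z^3+bz^2+cz+d=0: sum=-b, pairwise sum=c, product=-d.
b=7, c=12, d=-13
r1+r2+r3 = -7
r1r2+r1r3+r2r3 = 12
r1r2r3 = 13


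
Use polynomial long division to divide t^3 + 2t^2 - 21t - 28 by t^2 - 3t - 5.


(t^3 + 2t^2 - 21t - 28) / (t^2 - 3t - 5)
Step 1: t * (t^2 - 3t - 5) = t^3 - 3t^2 - 5t; subtract.
Step 2: 5 * (t^2 - 3t - 5) = 5t^2 - 15t - 25; subtract.
Quotient: t + 5, Remainder: -t - 3


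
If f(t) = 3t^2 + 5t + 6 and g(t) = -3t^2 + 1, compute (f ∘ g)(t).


Substitute g(t) into f:
f(g(t)) = 3*(-3t^2 + 1)^2 + 5*(-3t^2 + 1) + 6
(-3t^2 + 1)^2 = 9t^4 - 6t^2 + 1
Expand and combine: 27t^4 - 33t^2 + 14


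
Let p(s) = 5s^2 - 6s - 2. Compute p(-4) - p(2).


p(-4) = 102
p(2) = 6
p(-4) - p(2) = 102 - 6 = 96


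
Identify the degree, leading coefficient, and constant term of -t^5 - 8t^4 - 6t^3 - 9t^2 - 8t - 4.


Highest power of t is 5, with coefficient -1. Constant term is -4.
Degree = 5, leading coefficient = -1, constant term = -4


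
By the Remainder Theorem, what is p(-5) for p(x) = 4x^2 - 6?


By the Remainder Theorem, the remainder equals p(-5):
  4*(-5)^2 = 100
  0*(-5)^1 = 0
  constant: -6
Sum: 100 + 0 - 6 = 94


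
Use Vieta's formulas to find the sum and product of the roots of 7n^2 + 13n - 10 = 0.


For an^2+bn+c=0: sum = -b/a, product = c/a.
a=7, b=13, c=-10
Sum = -(13)/7 = -13/7
Product = (-10)/7 = -10/7


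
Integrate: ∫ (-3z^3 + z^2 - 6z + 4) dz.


Reverse power rule on each term:
  ∫ -3z^3 dz = -(3/4)z^4
  ∫ z^2 dz = (1/3)z^3
  ∫ -6z dz = -3z^2
  ∫ 4 dz = 4z
F(z) = -(3/4)z^4 + (1/3)z^3 - 3z^2 + 4z + C


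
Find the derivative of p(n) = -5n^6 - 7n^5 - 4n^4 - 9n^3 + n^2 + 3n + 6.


Apply the power rule term by term:
  d/dn(-5n^6) = -30n^5
  d/dn(-7n^5) = -35n^4
  d/dn(-4n^4) = -16n^3
  d/dn(-9n^3) = -27n^2
  d/dn(n^2) = 2n
  d/dn(3n) = 3
  d/dn(6) = 0
p'(n) = -30n^5 - 35n^4 - 16n^3 - 27n^2 + 2n + 3


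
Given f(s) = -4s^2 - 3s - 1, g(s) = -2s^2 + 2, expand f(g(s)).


Substitute g(s) into f:
f(g(s)) = -4*(-2s^2 + 2)^2 + (-3)*(-2s^2 + 2) + (-1)
(-2s^2 + 2)^2 = 4s^4 - 8s^2 + 4
Expand and combine: -16s^4 + 38s^2 - 23


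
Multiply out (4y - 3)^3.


Expand (4y - 3)^3 by repeated multiplication:
  (4y - 3)^2 = 16y^2 - 24y + 9
= 64y^3 - 144y^2 + 108y - 27


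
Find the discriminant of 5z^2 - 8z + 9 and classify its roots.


D = b^2 - 4ac = (-8)^2 - 4(5)(9) = 64 - 180 = -116
Since D < 0: two complex conjugate roots (no real roots)


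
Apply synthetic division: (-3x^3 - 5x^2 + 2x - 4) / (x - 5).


Synthetic division with c = 5. Coefficients: -3, -5, 2, -4
Bring down -3.
  -3 * 5 = -15; -15 - 5 = -20
  -20 * 5 = -100; -100 + 2 = -98
  -98 * 5 = -490; -490 - 4 = -494
Quotient: -3x^2 - 20x - 98, Remainder: -494


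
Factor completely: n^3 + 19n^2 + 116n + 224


Try integer roots (divisors of 224). n=-7: p(-7)=0.
Divide out (n + 7): quotient is n^2 + 12n + 32.
Factor the quadratic: (n + 8)(n + 4)
Result: (n + 7)(n + 8)(n + 4)


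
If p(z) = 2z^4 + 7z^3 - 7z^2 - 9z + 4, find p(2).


Using direct substitution:
  2 * (2)^4 = 32
  7 * (2)^3 = 56
  -7 * (2)^2 = -28
  -9 * (2)^1 = -18
  constant: 4
Sum = 32 + 56 - 28 - 18 + 4 = 46


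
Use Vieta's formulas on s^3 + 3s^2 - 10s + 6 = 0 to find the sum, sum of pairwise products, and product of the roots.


Monic cubic s^3+bs^2+cs+d=0: sum=-b, pairwise sum=c, product=-d.
b=3, c=-10, d=6
r1+r2+r3 = -3
r1r2+r1r3+r2r3 = -10
r1r2r3 = -6


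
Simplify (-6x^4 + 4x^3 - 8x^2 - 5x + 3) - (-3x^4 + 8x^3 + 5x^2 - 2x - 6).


Distribute the minus sign:
  (-6x^4 + 4x^3 - 8x^2 - 5x + 3)
- (-3x^4 + 8x^3 + 5x^2 - 2x - 6)
Negate second polynomial: 3x^4 - 8x^3 - 5x^2 + 2x + 6
Add: -3x^4 - 4x^3 - 13x^2 - 3x + 9


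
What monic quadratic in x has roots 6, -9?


p(x) = (x - 6)(x + 9)
Expand: x^2 + 3x - 54


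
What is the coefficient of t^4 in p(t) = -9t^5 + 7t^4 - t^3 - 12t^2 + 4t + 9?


Read off the coefficient of t^4: 7


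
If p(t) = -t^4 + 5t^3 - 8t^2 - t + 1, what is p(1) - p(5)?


p(1) = -4
p(5) = -204
p(1) - p(5) = -4 + 204 = 200


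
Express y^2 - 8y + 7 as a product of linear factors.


Roots satisfy r1 + r2 = -b/a = 8 and r1*r2 = c/a = 7.
So r1 = 1, r2 = 7.
y^2 - 8y + 7 = (y - r1)(y - r2) = (y - 1)(y - 7)


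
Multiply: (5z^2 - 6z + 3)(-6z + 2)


Distribute each term of the first polynomial:
  (5z^2)(-6z + 2) = -30z^3 + 10z^2
  (-6z)(-6z + 2) = 36z^2 - 12z
  (3)(-6z + 2) = -18z + 6
Sum: -30z^3 + 46z^2 - 30z + 6


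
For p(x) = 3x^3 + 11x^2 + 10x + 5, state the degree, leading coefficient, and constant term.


Highest power of x is 3, with coefficient 3. Constant term is 5.
Degree = 3, leading coefficient = 3, constant term = 5


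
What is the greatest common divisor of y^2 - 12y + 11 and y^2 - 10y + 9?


Factor each:
  y^2 - 12y + 11 = (y - 1)(y - 11)
  y^2 - 10y + 9 = (y - 1)(y - 9)
Common monic factor: y - 1


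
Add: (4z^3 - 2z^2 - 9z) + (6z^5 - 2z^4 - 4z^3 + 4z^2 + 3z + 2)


Align terms by degree and add:
  4z^3 - 2z^2 - 9z
+ 6z^5 - 2z^4 - 4z^3 + 4z^2 + 3z + 2
= 6z^5 - 2z^4 + 2z^2 - 6z + 2


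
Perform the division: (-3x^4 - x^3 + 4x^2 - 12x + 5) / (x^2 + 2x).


(-3x^4 - x^3 + 4x^2 - 12x + 5) / (x^2 + 2x)
Step 1: -3x^2 * (x^2 + 2x) = -3x^4 - 6x^3; subtract.
Step 2: 5x * (x^2 + 2x) = 5x^3 + 10x^2; subtract.
Step 3: -6 * (x^2 + 2x) = -6x^2 - 12x; subtract.
Quotient: -3x^2 + 5x - 6, Remainder: 5


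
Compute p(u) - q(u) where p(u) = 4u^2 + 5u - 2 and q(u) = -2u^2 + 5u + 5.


Distribute the minus sign:
  (4u^2 + 5u - 2)
- (-2u^2 + 5u + 5)
Negate second polynomial: 2u^2 - 5u - 5
Add: 6u^2 - 7


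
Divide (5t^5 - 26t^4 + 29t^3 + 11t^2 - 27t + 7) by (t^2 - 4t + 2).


(5t^5 - 26t^4 + 29t^3 + 11t^2 - 27t + 7) / (t^2 - 4t + 2)
Step 1: 5t^3 * (t^2 - 4t + 2) = 5t^5 - 20t^4 + 10t^3; subtract.
Step 2: -6t^2 * (t^2 - 4t + 2) = -6t^4 + 24t^3 - 12t^2; subtract.
Step 3: -5t * (t^2 - 4t + 2) = -5t^3 + 20t^2 - 10t; subtract.
Step 4: 3 * (t^2 - 4t + 2) = 3t^2 - 12t + 6; subtract.
Quotient: 5t^3 - 6t^2 - 5t + 3, Remainder: -5t + 1


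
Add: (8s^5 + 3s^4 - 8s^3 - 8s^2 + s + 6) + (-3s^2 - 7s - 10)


Align terms by degree and add:
  8s^5 + 3s^4 - 8s^3 - 8s^2 + s + 6
  -3s^2 - 7s - 10
= 8s^5 + 3s^4 - 8s^3 - 11s^2 - 6s - 4


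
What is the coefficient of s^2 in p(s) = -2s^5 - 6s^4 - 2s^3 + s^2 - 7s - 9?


Read off the coefficient of s^2: 1


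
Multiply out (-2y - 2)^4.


Expand (-2y - 2)^4 by repeated multiplication:
  (-2y - 2)^2 = 4y^2 + 8y + 4
  (-2y - 2)^3 = -8y^3 - 24y^2 - 24y - 8
= 16y^4 + 64y^3 + 96y^2 + 64y + 16


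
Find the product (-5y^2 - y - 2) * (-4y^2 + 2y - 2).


Distribute each term of the first polynomial:
  (-5y^2)(-4y^2 + 2y - 2) = 20y^4 - 10y^3 + 10y^2
  (-y)(-4y^2 + 2y - 2) = 4y^3 - 2y^2 + 2y
  (-2)(-4y^2 + 2y - 2) = 8y^2 - 4y + 4
Sum: 20y^4 - 6y^3 + 16y^2 - 2y + 4


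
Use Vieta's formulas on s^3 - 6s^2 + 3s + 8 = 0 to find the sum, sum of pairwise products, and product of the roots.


Monic cubic s^3+bs^2+cs+d=0: sum=-b, pairwise sum=c, product=-d.
b=-6, c=3, d=8
r1+r2+r3 = 6
r1r2+r1r3+r2r3 = 3
r1r2r3 = -8


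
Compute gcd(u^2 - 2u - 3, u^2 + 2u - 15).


Factor each:
  u^2 - 2u - 3 = (u - 3)(u + 1)
  u^2 + 2u - 15 = (u - 3)(u + 5)
Common monic factor: u - 3


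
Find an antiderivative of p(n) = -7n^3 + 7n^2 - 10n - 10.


Reverse power rule on each term:
  ∫ -7n^3 dn = -(7/4)n^4
  ∫ 7n^2 dn = (7/3)n^3
  ∫ -10n dn = -5n^2
  ∫ -10 dn = -10n
F(n) = -(7/4)n^4 + (7/3)n^3 - 5n^2 - 10n + C


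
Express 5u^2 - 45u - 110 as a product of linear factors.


Roots satisfy r1 + r2 = -b/a = 9 and r1*r2 = c/a = -22.
So r1 = -2, r2 = 11.
5u^2 - 45u - 110 = 5(u - r1)(u - r2) = 5(u + 2)(u - 11)


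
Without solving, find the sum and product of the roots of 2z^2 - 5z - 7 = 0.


For az^2+bz+c=0: sum = -b/a, product = c/a.
a=2, b=-5, c=-7
Sum = -(-5)/2 = 5/2
Product = (-7)/2 = -7/2


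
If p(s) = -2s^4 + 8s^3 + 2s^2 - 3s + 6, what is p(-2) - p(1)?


p(-2) = -76
p(1) = 11
p(-2) - p(1) = -76 - 11 = -87


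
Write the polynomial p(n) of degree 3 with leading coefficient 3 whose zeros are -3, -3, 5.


p(n) = 3(n + 3)(n + 3)(n - 5)
Expand: 3n^3 + 3n^2 - 63n - 135


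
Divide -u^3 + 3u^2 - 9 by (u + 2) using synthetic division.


Synthetic division with c = -2. Coefficients: -1, 3, 0, -9
Bring down -1.
  -1 * -2 = 2; 2 + 3 = 5
  5 * -2 = -10; -10 + 0 = -10
  -10 * -2 = 20; 20 - 9 = 11
Quotient: -u^2 + 5u - 10, Remainder: 11


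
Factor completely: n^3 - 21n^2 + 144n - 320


Try integer roots (divisors of -320). n=8: p(8)=0.
Divide out (n - 8): quotient is n^2 - 13n + 40.
Factor the quadratic: (n - 5)(n - 8)
Result: (n - 8)(n - 5)(n - 8)


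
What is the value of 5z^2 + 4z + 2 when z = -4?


Using direct substitution:
  5 * (-4)^2 = 80
  4 * (-4)^1 = -16
  constant: 2
Sum = 80 - 16 + 2 = 66


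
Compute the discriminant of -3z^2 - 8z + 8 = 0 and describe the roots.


D = b^2 - 4ac = (-8)^2 - 4(-3)(8) = 64 + 96 = 160
Since D > 0: two distinct irrational roots


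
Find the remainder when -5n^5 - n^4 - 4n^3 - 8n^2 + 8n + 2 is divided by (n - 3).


By the Remainder Theorem, the remainder equals p(3):
  -5*(3)^5 = -1215
  -1*(3)^4 = -81
  -4*(3)^3 = -108
  -8*(3)^2 = -72
  8*(3)^1 = 24
  constant: 2
Sum: -1215 - 81 - 108 - 72 + 24 + 2 = -1450


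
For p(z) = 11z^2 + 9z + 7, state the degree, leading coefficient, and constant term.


Highest power of z is 2, with coefficient 11. Constant term is 7.
Degree = 2, leading coefficient = 11, constant term = 7


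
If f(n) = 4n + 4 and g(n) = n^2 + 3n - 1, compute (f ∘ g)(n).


Substitute g(n) into f:
f(g(n)) = 4*(n^2 + 3n - 1) + 4
Expand and combine: 4n^2 + 12n


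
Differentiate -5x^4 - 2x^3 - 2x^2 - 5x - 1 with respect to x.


Apply the power rule term by term:
  d/dx(-5x^4) = -20x^3
  d/dx(-2x^3) = -6x^2
  d/dx(-2x^2) = -4x
  d/dx(-5x) = -5
  d/dx(-1) = 0
p'(x) = -20x^3 - 6x^2 - 4x - 5


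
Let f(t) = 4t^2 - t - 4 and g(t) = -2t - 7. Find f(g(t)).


Substitute g(t) into f:
f(g(t)) = 4*(-2t - 7)^2 + (-1)*(-2t - 7) + (-4)
(-2t - 7)^2 = 4t^2 + 28t + 49
Expand and combine: 16t^2 + 114t + 199


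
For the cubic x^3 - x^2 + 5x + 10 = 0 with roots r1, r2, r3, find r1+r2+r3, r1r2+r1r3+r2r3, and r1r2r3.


Monic cubic x^3+bx^2+cx+d=0: sum=-b, pairwise sum=c, product=-d.
b=-1, c=5, d=10
r1+r2+r3 = 1
r1r2+r1r3+r2r3 = 5
r1r2r3 = -10


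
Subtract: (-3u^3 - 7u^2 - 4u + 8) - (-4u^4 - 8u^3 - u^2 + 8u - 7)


Distribute the minus sign:
  (-3u^3 - 7u^2 - 4u + 8)
- (-4u^4 - 8u^3 - u^2 + 8u - 7)
Negate second polynomial: 4u^4 + 8u^3 + u^2 - 8u + 7
Add: 4u^4 + 5u^3 - 6u^2 - 12u + 15


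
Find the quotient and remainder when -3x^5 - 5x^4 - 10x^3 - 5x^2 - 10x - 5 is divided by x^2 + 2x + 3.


(-3x^5 - 5x^4 - 10x^3 - 5x^2 - 10x - 5) / (x^2 + 2x + 3)
Step 1: -3x^3 * (x^2 + 2x + 3) = -3x^5 - 6x^4 - 9x^3; subtract.
Step 2: x^2 * (x^2 + 2x + 3) = x^4 + 2x^3 + 3x^2; subtract.
Step 3: -3x * (x^2 + 2x + 3) = -3x^3 - 6x^2 - 9x; subtract.
Step 4: -2 * (x^2 + 2x + 3) = -2x^2 - 4x - 6; subtract.
Quotient: -3x^3 + x^2 - 3x - 2, Remainder: 3x + 1


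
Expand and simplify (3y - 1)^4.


Expand (3y - 1)^4 by repeated multiplication:
  (3y - 1)^2 = 9y^2 - 6y + 1
  (3y - 1)^3 = 27y^3 - 27y^2 + 9y - 1
= 81y^4 - 108y^3 + 54y^2 - 12y + 1


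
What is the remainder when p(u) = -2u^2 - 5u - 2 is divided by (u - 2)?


By the Remainder Theorem, the remainder equals p(2):
  -2*(2)^2 = -8
  -5*(2)^1 = -10
  constant: -2
Sum: -8 - 10 - 2 = -20


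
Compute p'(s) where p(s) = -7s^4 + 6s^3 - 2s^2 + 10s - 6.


Apply the power rule term by term:
  d/ds(-7s^4) = -28s^3
  d/ds(6s^3) = 18s^2
  d/ds(-2s^2) = -4s
  d/ds(10s) = 10
  d/ds(-6) = 0
p'(s) = -28s^3 + 18s^2 - 4s + 10


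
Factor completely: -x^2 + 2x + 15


Roots satisfy r1 + r2 = -b/a = 2 and r1*r2 = c/a = -15.
So r1 = -3, r2 = 5.
-x^2 + 2x + 15 = -(x - r1)(x - r2) = -(x + 3)(x - 5)


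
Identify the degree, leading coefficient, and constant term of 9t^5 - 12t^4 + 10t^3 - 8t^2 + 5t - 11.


Highest power of t is 5, with coefficient 9. Constant term is -11.
Degree = 5, leading coefficient = 9, constant term = -11


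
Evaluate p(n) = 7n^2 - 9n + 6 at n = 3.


Using direct substitution:
  7 * (3)^2 = 63
  -9 * (3)^1 = -27
  constant: 6
Sum = 63 - 27 + 6 = 42


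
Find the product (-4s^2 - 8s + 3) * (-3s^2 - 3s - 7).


Distribute each term of the first polynomial:
  (-4s^2)(-3s^2 - 3s - 7) = 12s^4 + 12s^3 + 28s^2
  (-8s)(-3s^2 - 3s - 7) = 24s^3 + 24s^2 + 56s
  (3)(-3s^2 - 3s - 7) = -9s^2 - 9s - 21
Sum: 12s^4 + 36s^3 + 43s^2 + 47s - 21


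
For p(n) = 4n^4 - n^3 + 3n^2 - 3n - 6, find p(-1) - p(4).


p(-1) = 5
p(4) = 990
p(-1) - p(4) = 5 - 990 = -985


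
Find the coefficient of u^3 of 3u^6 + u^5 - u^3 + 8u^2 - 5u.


Read off the coefficient of u^3: -1


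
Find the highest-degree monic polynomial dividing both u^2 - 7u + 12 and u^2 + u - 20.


Factor each:
  u^2 - 7u + 12 = (u - 4)(u - 3)
  u^2 + u - 20 = (u - 4)(u + 5)
Common monic factor: u - 4


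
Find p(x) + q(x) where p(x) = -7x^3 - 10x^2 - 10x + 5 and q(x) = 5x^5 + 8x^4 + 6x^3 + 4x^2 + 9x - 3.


Align terms by degree and add:
  -7x^3 - 10x^2 - 10x + 5
+ 5x^5 + 8x^4 + 6x^3 + 4x^2 + 9x - 3
= 5x^5 + 8x^4 - x^3 - 6x^2 - x + 2


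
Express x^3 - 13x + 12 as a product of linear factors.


Try integer roots (divisors of 12). x=3: p(3)=0.
Divide out (x - 3): quotient is x^2 + 3x - 4.
Factor the quadratic: (x - 1)(x + 4)
Result: (x - 3)(x - 1)(x + 4)


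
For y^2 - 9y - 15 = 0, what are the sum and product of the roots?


For ay^2+by+c=0: sum = -b/a, product = c/a.
a=1, b=-9, c=-15
Sum = -(-9)/1 = 9
Product = (-15)/1 = -15


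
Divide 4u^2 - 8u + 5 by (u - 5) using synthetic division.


Synthetic division with c = 5. Coefficients: 4, -8, 5
Bring down 4.
  4 * 5 = 20; 20 - 8 = 12
  12 * 5 = 60; 60 + 5 = 65
Quotient: 4u + 12, Remainder: 65


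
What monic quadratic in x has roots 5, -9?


p(x) = (x - 5)(x + 9)
Expand: x^2 + 4x - 45


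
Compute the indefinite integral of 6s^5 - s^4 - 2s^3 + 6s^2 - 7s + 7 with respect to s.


Reverse power rule on each term:
  ∫ 6s^5 ds = s^6
  ∫ -s^4 ds = -(1/5)s^5
  ∫ -2s^3 ds = -(1/2)s^4
  ∫ 6s^2 ds = 2s^3
  ∫ -7s ds = -(7/2)s^2
  ∫ 7 ds = 7s
F(s) = s^6 - (1/5)s^5 - (1/2)s^4 + 2s^3 - (7/2)s^2 + 7s + C


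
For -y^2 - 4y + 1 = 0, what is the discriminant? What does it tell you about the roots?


D = b^2 - 4ac = (-4)^2 - 4(-1)(1) = 16 + 4 = 20
Since D > 0: two distinct irrational roots


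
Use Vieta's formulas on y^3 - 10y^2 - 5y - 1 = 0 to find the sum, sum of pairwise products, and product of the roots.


Monic cubic y^3+by^2+cy+d=0: sum=-b, pairwise sum=c, product=-d.
b=-10, c=-5, d=-1
r1+r2+r3 = 10
r1r2+r1r3+r2r3 = -5
r1r2r3 = 1


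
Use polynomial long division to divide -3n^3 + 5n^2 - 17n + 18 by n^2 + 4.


(-3n^3 + 5n^2 - 17n + 18) / (n^2 + 4)
Step 1: -3n * (n^2 + 4) = -3n^3 - 12n; subtract.
Step 2: 5 * (n^2 + 4) = 5n^2 + 20; subtract.
Quotient: -3n + 5, Remainder: -5n - 2


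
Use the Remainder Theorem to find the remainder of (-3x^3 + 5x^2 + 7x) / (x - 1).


By the Remainder Theorem, the remainder equals p(1):
  -3*(1)^3 = -3
  5*(1)^2 = 5
  7*(1)^1 = 7
  constant: 0
Sum: -3 + 5 + 7 + 0 = 9


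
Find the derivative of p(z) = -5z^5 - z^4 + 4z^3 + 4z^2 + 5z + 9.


Apply the power rule term by term:
  d/dz(-5z^5) = -25z^4
  d/dz(-z^4) = -4z^3
  d/dz(4z^3) = 12z^2
  d/dz(4z^2) = 8z
  d/dz(5z) = 5
  d/dz(9) = 0
p'(z) = -25z^4 - 4z^3 + 12z^2 + 8z + 5


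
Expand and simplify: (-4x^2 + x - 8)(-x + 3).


Distribute each term of the first polynomial:
  (-4x^2)(-x + 3) = 4x^3 - 12x^2
  (x)(-x + 3) = -x^2 + 3x
  (-8)(-x + 3) = 8x - 24
Sum: 4x^3 - 13x^2 + 11x - 24


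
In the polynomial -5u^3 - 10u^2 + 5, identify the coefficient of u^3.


Read off the coefficient of u^3: -5


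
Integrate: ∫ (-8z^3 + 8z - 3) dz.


Reverse power rule on each term:
  ∫ -8z^3 dz = -2z^4
  ∫ 8z dz = 4z^2
  ∫ -3 dz = -3z
F(z) = -2z^4 + 4z^2 - 3z + C


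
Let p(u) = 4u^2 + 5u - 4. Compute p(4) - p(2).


p(4) = 80
p(2) = 22
p(4) - p(2) = 80 - 22 = 58


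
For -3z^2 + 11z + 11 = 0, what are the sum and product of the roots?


For az^2+bz+c=0: sum = -b/a, product = c/a.
a=-3, b=11, c=11
Sum = -(11)/-3 = 11/3
Product = (11)/-3 = -11/3


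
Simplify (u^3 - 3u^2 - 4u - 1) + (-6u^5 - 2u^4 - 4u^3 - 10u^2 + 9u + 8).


Align terms by degree and add:
  u^3 - 3u^2 - 4u - 1
  -6u^5 - 2u^4 - 4u^3 - 10u^2 + 9u + 8
= -6u^5 - 2u^4 - 3u^3 - 13u^2 + 5u + 7


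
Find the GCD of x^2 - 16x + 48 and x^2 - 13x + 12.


Factor each:
  x^2 - 16x + 48 = (x - 12)(x - 4)
  x^2 - 13x + 12 = (x - 12)(x - 1)
Common monic factor: x - 12


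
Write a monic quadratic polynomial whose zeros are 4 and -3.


p(s) = (s - 4)(s + 3)
Expand: s^2 - s - 12


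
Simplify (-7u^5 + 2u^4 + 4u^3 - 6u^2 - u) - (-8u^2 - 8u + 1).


Distribute the minus sign:
  (-7u^5 + 2u^4 + 4u^3 - 6u^2 - u)
- (-8u^2 - 8u + 1)
Negate second polynomial: 8u^2 + 8u - 1
Add: -7u^5 + 2u^4 + 4u^3 + 2u^2 + 7u - 1


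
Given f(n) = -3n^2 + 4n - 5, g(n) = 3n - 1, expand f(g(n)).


Substitute g(n) into f:
f(g(n)) = -3*(3n - 1)^2 + 4*(3n - 1) + (-5)
(3n - 1)^2 = 9n^2 - 6n + 1
Expand and combine: -27n^2 + 30n - 12


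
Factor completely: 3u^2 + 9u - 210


Roots satisfy r1 + r2 = -b/a = -3 and r1*r2 = c/a = -70.
So r1 = -10, r2 = 7.
3u^2 + 9u - 210 = 3(u - r1)(u - r2) = 3(u + 10)(u - 7)


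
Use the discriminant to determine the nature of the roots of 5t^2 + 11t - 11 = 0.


D = b^2 - 4ac = (11)^2 - 4(5)(-11) = 121 + 220 = 341
Since D > 0: two distinct irrational roots


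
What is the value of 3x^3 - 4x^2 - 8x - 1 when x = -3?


Using direct substitution:
  3 * (-3)^3 = -81
  -4 * (-3)^2 = -36
  -8 * (-3)^1 = 24
  constant: -1
Sum = -81 - 36 + 24 - 1 = -94


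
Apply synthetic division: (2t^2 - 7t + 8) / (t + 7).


Synthetic division with c = -7. Coefficients: 2, -7, 8
Bring down 2.
  2 * -7 = -14; -14 - 7 = -21
  -21 * -7 = 147; 147 + 8 = 155
Quotient: 2t - 21, Remainder: 155


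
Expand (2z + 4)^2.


Expand (2z + 4)^2 by repeated multiplication:
= 4z^2 + 16z + 16


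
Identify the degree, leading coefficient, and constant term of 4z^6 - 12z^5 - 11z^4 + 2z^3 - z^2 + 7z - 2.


Highest power of z is 6, with coefficient 4. Constant term is -2.
Degree = 6, leading coefficient = 4, constant term = -2


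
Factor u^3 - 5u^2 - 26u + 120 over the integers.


Try integer roots (divisors of 120). u=4: p(4)=0.
Divide out (u - 4): quotient is u^2 - u - 30.
Factor the quadratic: (u - 6)(u + 5)
Result: (u - 4)(u - 6)(u + 5)


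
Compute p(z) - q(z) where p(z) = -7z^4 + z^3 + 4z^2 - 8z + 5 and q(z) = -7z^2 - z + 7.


Distribute the minus sign:
  (-7z^4 + z^3 + 4z^2 - 8z + 5)
- (-7z^2 - z + 7)
Negate second polynomial: 7z^2 + z - 7
Add: -7z^4 + z^3 + 11z^2 - 7z - 2


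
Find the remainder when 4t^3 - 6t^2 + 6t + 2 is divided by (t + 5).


By the Remainder Theorem, the remainder equals p(-5):
  4*(-5)^3 = -500
  -6*(-5)^2 = -150
  6*(-5)^1 = -30
  constant: 2
Sum: -500 - 150 - 30 + 2 = -678


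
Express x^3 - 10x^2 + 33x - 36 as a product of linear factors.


Try integer roots (divisors of -36). x=3: p(3)=0.
Divide out (x - 3): quotient is x^2 - 7x + 12.
Factor the quadratic: (x - 4)(x - 3)
Result: (x - 3)(x - 4)(x - 3)


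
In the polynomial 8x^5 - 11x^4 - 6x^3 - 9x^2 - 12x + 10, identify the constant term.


Read off the constant term: 10


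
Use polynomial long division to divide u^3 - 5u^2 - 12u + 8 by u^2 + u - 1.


(u^3 - 5u^2 - 12u + 8) / (u^2 + u - 1)
Step 1: u * (u^2 + u - 1) = u^3 + u^2 - u; subtract.
Step 2: -6 * (u^2 + u - 1) = -6u^2 - 6u + 6; subtract.
Quotient: u - 6, Remainder: -5u + 2


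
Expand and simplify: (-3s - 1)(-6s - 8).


Distribute each term of the first polynomial:
  (-3s)(-6s - 8) = 18s^2 + 24s
  (-1)(-6s - 8) = 6s + 8
Sum: 18s^2 + 30s + 8


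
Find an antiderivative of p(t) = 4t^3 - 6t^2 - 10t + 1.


Reverse power rule on each term:
  ∫ 4t^3 dt = t^4
  ∫ -6t^2 dt = -2t^3
  ∫ -10t dt = -5t^2
  ∫ 1 dt = t
F(t) = t^4 - 2t^3 - 5t^2 + t + C


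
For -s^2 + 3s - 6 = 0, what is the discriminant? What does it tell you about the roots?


D = b^2 - 4ac = (3)^2 - 4(-1)(-6) = 9 - 24 = -15
Since D < 0: two complex conjugate roots (no real roots)


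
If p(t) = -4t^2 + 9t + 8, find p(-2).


Using direct substitution:
  -4 * (-2)^2 = -16
  9 * (-2)^1 = -18
  constant: 8
Sum = -16 - 18 + 8 = -26


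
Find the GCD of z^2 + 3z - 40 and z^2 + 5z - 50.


Factor each:
  z^2 + 3z - 40 = (z - 5)(z + 8)
  z^2 + 5z - 50 = (z - 5)(z + 10)
Common monic factor: z - 5


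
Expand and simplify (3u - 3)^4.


Expand (3u - 3)^4 by repeated multiplication:
  (3u - 3)^2 = 9u^2 - 18u + 9
  (3u - 3)^3 = 27u^3 - 81u^2 + 81u - 27
= 81u^4 - 324u^3 + 486u^2 - 324u + 81


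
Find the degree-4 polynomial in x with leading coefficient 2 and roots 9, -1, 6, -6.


p(x) = 2(x - 9)(x + 1)(x - 6)(x + 6)
Expand: 2x^4 - 16x^3 - 90x^2 + 576x + 648


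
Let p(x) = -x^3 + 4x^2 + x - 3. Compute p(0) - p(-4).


p(0) = -3
p(-4) = 121
p(0) - p(-4) = -3 - 121 = -124


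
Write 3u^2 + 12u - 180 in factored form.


Roots satisfy r1 + r2 = -b/a = -4 and r1*r2 = c/a = -60.
So r1 = -10, r2 = 6.
3u^2 + 12u - 180 = 3(u - r1)(u - r2) = 3(u + 10)(u - 6)


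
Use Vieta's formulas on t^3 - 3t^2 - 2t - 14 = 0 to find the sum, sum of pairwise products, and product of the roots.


Monic cubic t^3+bt^2+ct+d=0: sum=-b, pairwise sum=c, product=-d.
b=-3, c=-2, d=-14
r1+r2+r3 = 3
r1r2+r1r3+r2r3 = -2
r1r2r3 = 14


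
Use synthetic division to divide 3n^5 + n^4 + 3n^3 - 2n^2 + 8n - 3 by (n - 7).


Synthetic division with c = 7. Coefficients: 3, 1, 3, -2, 8, -3
Bring down 3.
  3 * 7 = 21; 21 + 1 = 22
  22 * 7 = 154; 154 + 3 = 157
  157 * 7 = 1099; 1099 - 2 = 1097
  1097 * 7 = 7679; 7679 + 8 = 7687
  7687 * 7 = 53809; 53809 - 3 = 53806
Quotient: 3n^4 + 22n^3 + 157n^2 + 1097n + 7687, Remainder: 53806


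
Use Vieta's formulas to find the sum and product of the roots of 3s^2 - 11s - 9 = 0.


For as^2+bs+c=0: sum = -b/a, product = c/a.
a=3, b=-11, c=-9
Sum = -(-11)/3 = 11/3
Product = (-9)/3 = -3


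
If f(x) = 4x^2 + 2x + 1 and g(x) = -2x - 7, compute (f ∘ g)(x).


Substitute g(x) into f:
f(g(x)) = 4*(-2x - 7)^2 + 2*(-2x - 7) + 1
(-2x - 7)^2 = 4x^2 + 28x + 49
Expand and combine: 16x^2 + 108x + 183


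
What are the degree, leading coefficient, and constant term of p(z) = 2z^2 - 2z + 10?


Highest power of z is 2, with coefficient 2. Constant term is 10.
Degree = 2, leading coefficient = 2, constant term = 10


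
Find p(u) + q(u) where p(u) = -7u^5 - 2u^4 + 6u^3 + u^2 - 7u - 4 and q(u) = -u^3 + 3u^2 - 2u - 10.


Align terms by degree and add:
  -7u^5 - 2u^4 + 6u^3 + u^2 - 7u - 4
  -u^3 + 3u^2 - 2u - 10
= -7u^5 - 2u^4 + 5u^3 + 4u^2 - 9u - 14
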